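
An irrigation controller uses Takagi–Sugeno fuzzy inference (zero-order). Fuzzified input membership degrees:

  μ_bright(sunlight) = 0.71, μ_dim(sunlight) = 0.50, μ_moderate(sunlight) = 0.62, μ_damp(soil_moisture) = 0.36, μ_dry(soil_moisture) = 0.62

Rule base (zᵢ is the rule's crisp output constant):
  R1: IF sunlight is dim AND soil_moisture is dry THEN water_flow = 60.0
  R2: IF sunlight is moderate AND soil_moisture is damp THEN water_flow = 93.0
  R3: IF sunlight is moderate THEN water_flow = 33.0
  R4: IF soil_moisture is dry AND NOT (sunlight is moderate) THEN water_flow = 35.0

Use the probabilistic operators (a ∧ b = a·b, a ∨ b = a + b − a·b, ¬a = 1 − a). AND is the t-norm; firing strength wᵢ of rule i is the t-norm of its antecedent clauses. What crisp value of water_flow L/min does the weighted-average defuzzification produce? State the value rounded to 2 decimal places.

R1 (z=60.0): dim=0.50, dry=0.62; AND[a·b] → w = 0.3100
R2 (z=93.0): moderate=0.62, damp=0.36; AND[a·b] → w = 0.2232
R3 (z=33.0): moderate=0.62 → w = 0.6200
R4 (z=35.0): dry=0.62, ¬moderate=1−0.62=0.38; AND[a·b] → w = 0.2356
Weighted average = (0.3100·60.0 + 0.2232·93.0 + 0.6200·33.0 + 0.2356·35.0) / (0.3100 + 0.2232 + 0.6200 + 0.2356)
  = 68.0636 / 1.3888 = 49.01

49.01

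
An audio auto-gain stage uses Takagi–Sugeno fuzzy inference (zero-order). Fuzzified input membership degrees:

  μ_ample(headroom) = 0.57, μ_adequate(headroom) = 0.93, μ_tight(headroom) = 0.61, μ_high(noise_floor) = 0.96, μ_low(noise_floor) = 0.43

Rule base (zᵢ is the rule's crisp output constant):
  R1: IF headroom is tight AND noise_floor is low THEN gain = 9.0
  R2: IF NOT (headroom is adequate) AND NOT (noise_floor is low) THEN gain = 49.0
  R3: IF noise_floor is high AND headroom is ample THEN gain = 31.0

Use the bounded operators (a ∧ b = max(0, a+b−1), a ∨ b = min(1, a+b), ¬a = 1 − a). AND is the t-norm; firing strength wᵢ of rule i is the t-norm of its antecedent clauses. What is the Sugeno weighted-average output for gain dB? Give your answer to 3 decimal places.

R1 (z=9.0): tight=0.61, low=0.43; AND[max(0, a+b−1)] → w = 0.04
R2 (z=49.0): ¬adequate=1−0.93=0.07, ¬low=1−0.43=0.57; AND[max(0, a+b−1)] → w = 0.00
R3 (z=31.0): high=0.96, ample=0.57; AND[max(0, a+b−1)] → w = 0.53
Weighted average = (0.04·9.0 + 0.00·49.0 + 0.53·31.0) / (0.04 + 0.00 + 0.53)
  = 16.7900 / 0.5700 = 29.456

29.456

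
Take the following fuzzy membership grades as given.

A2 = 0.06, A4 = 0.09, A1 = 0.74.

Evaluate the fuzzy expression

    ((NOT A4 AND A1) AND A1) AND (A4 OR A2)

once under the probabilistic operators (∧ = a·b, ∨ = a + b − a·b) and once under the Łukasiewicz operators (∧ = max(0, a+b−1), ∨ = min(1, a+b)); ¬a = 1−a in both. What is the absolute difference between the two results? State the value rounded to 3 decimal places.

Under probabilistic:
  NOT A4 = 1 − 0.0900 = 0.9100
  NOT A4 AND A1 = a·b on (0.9100, 0.7400) = 0.6734
  (NOT A4 AND A1) AND A1 = a·b on (0.6734, 0.7400) = 0.4983
  A4 OR A2 = a + b − a·b on (0.0900, 0.0600) = 0.1446
  ((NOT A4 AND A1) AND A1) AND (A4 OR A2) = a·b on (0.4983, 0.1446) = 0.0721
  → value = 0.0721
Under Łukasiewicz:
  NOT A4 = 1 − 0.09 = 0.91
  NOT A4 AND A1 = max(0, a+b−1) on (0.91, 0.74) = 0.65
  (NOT A4 AND A1) AND A1 = max(0, a+b−1) on (0.65, 0.74) = 0.39
  A4 OR A2 = min(1, a+b) on (0.09, 0.06) = 0.15
  ((NOT A4 AND A1) AND A1) AND (A4 OR A2) = max(0, a+b−1) on (0.39, 0.15) = 0.00
  → value = 0.0000
|0.0721 − 0.0000| = 0.072

0.072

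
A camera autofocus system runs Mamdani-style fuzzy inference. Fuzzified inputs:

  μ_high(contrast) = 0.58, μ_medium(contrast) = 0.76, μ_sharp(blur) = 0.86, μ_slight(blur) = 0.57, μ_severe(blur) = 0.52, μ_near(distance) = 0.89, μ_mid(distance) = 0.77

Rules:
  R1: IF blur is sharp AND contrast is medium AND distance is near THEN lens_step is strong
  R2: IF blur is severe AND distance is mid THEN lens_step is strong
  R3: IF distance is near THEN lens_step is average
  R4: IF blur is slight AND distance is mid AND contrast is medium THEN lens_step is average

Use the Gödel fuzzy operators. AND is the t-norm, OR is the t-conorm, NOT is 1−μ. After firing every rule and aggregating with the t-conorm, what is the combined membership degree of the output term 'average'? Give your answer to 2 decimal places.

R1: sharp=0.86, medium=0.76, near=0.89; AND[min(a, b)] → w = 0.76
R2: severe=0.52, mid=0.77; AND[min(a, b)] → w = 0.52
R3: near=0.89 → w = 0.89
R4: slight=0.57, mid=0.77, medium=0.76; AND[min(a, b)] → w = 0.57
Rules with consequent 'average': {R3, R4} → strengths 0.89, 0.57
Aggregate via t-conorm [max(a, b)]: 0.89

0.89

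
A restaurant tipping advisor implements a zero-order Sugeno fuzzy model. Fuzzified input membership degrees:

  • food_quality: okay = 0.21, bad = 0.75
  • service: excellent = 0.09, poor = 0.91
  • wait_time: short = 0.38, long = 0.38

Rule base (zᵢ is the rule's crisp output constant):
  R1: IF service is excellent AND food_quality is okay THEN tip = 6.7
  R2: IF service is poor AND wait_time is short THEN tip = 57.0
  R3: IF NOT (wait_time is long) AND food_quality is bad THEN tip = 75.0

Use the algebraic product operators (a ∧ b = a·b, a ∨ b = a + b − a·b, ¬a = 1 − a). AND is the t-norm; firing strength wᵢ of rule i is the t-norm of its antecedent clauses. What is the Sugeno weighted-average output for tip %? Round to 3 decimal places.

R1 (z=6.7): excellent=0.09, okay=0.21; AND[a·b] → w = 0.0189
R2 (z=57.0): poor=0.91, short=0.38; AND[a·b] → w = 0.3458
R3 (z=75.0): ¬long=1−0.38=0.62, bad=0.75; AND[a·b] → w = 0.4650
Weighted average = (0.0189·6.7 + 0.3458·57.0 + 0.4650·75.0) / (0.0189 + 0.3458 + 0.4650)
  = 54.7122 / 0.8297 = 65.942

65.942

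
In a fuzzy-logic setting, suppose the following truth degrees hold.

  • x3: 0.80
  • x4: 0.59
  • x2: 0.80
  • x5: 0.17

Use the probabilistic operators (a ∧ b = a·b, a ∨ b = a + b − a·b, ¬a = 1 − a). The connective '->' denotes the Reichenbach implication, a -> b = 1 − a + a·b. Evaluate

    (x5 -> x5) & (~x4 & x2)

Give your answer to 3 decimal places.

x5 -> x5  [Reichenbach: 1 − a + a·b] with a=0.1700, b=0.1700 → 0.8589
~x4 = 1 − 0.5900 = 0.4100
~x4 & x2 = a·b on (0.4100, 0.8000) = 0.3280
(x5 -> x5) & (~x4 & x2) = a·b on (0.8589, 0.3280) = 0.2817

0.282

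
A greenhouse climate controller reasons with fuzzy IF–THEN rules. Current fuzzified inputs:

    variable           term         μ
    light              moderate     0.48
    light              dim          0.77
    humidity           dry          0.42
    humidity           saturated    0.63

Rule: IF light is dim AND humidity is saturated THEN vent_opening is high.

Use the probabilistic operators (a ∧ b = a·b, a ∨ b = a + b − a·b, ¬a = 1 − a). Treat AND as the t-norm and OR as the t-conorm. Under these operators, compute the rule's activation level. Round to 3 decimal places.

firing strength: dim=0.77, saturated=0.63; AND[a·b] → w = 0.4851

0.485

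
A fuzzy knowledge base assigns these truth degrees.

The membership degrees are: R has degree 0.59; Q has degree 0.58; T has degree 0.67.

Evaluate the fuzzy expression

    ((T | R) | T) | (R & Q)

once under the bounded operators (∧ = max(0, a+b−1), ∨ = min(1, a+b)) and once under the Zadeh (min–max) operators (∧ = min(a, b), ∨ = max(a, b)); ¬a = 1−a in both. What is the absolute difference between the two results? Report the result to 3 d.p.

Under bounded:
  T | R = min(1, a+b) on (0.67, 0.59) = 1.00
  (T | R) | T = min(1, a+b) on (1.00, 0.67) = 1.00
  R & Q = max(0, a+b−1) on (0.59, 0.58) = 0.17
  ((T | R) | T) | (R & Q) = min(1, a+b) on (1.00, 0.17) = 1.00
  → value = 1.0000
Under Zadeh (min–max):
  T | R = max(a, b) on (0.67, 0.59) = 0.67
  (T | R) | T = max(a, b) on (0.67, 0.67) = 0.67
  R & Q = min(a, b) on (0.59, 0.58) = 0.58
  ((T | R) | T) | (R & Q) = max(a, b) on (0.67, 0.58) = 0.67
  → value = 0.6700
|1.0000 − 0.6700| = 0.330

0.330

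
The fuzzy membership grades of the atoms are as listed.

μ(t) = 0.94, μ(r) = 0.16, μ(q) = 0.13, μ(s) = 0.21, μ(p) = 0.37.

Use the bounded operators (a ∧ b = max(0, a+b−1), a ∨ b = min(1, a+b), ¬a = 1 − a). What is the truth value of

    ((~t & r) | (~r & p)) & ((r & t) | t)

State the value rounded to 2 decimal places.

0.21

~t = 1 − 0.94 = 0.06
~t & r = max(0, a+b−1) on (0.06, 0.16) = 0.00
~r = 1 − 0.16 = 0.84
~r & p = max(0, a+b−1) on (0.84, 0.37) = 0.21
(~t & r) | (~r & p) = min(1, a+b) on (0.00, 0.21) = 0.21
r & t = max(0, a+b−1) on (0.16, 0.94) = 0.10
(r & t) | t = min(1, a+b) on (0.10, 0.94) = 1.00
((~t & r) | (~r & p)) & ((r & t) | t) = max(0, a+b−1) on (0.21, 1.00) = 0.21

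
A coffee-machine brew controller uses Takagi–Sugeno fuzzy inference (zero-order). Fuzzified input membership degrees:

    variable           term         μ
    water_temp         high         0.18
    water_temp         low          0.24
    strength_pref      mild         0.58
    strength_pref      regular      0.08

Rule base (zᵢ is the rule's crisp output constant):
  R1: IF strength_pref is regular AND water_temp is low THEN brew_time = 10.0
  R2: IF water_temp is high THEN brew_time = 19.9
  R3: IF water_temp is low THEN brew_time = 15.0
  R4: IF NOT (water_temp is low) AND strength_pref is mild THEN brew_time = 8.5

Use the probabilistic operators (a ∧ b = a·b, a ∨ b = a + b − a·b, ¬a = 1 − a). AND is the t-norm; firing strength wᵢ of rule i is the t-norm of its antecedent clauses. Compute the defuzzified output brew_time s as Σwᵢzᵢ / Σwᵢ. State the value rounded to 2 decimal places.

12.64

R1 (z=10.0): regular=0.08, low=0.24; AND[a·b] → w = 0.0192
R2 (z=19.9): high=0.18 → w = 0.1800
R3 (z=15.0): low=0.24 → w = 0.2400
R4 (z=8.5): ¬low=1−0.24=0.76, mild=0.58; AND[a·b] → w = 0.4408
Weighted average = (0.0192·10.0 + 0.1800·19.9 + 0.2400·15.0 + 0.4408·8.5) / (0.0192 + 0.1800 + 0.2400 + 0.4408)
  = 11.1208 / 0.8800 = 12.64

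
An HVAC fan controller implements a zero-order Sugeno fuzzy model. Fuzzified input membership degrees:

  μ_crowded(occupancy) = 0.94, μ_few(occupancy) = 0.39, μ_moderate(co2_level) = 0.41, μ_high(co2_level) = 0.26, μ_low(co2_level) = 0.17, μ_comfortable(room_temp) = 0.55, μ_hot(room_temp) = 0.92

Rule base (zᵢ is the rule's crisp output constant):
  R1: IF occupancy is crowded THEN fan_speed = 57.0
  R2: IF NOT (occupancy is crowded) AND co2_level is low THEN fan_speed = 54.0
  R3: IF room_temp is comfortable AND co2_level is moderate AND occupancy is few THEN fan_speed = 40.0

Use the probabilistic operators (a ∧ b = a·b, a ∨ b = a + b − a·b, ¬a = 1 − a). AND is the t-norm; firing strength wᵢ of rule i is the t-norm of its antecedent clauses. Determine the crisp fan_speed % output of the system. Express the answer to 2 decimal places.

R1 (z=57.0): crowded=0.94 → w = 0.9400
R2 (z=54.0): ¬crowded=1−0.94=0.06, low=0.17; AND[a·b] → w = 0.0102
R3 (z=40.0): comfortable=0.55, moderate=0.41, few=0.39; AND[a·b] → w = 0.0879
Weighted average = (0.9400·57.0 + 0.0102·54.0 + 0.0879·40.0) / (0.9400 + 0.0102 + 0.0879)
  = 57.6486 / 1.0381 = 55.53

55.53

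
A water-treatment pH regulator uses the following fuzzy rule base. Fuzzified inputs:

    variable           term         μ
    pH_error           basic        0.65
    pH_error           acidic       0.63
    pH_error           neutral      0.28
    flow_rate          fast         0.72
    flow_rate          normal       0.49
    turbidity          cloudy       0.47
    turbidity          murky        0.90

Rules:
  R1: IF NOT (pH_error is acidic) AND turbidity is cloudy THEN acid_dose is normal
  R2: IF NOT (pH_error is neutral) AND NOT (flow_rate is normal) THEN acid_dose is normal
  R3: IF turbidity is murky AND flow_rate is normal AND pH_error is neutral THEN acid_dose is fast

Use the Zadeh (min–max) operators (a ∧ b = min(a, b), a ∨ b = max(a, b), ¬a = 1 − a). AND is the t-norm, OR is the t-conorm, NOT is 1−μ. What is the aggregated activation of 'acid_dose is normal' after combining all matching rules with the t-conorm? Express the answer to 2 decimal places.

R1: ¬acidic=1−0.63=0.37, cloudy=0.47; AND[min(a, b)] → w = 0.37
R2: ¬neutral=1−0.28=0.72, ¬normal=1−0.49=0.51; AND[min(a, b)] → w = 0.51
R3: murky=0.90, normal=0.49, neutral=0.28; AND[min(a, b)] → w = 0.28
Rules with consequent 'normal': {R1, R2} → strengths 0.37, 0.51
Aggregate via t-conorm [max(a, b)]: 0.51

0.51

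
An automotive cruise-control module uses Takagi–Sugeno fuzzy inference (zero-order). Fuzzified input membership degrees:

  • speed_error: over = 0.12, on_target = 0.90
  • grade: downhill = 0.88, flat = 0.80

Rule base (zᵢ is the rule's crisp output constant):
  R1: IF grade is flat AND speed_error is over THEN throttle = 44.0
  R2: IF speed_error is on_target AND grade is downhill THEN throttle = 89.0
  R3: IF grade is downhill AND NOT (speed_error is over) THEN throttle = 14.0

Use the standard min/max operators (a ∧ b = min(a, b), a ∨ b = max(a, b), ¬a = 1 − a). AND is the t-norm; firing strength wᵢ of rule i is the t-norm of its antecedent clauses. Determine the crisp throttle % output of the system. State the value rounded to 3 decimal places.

51.021

R1 (z=44.0): flat=0.80, over=0.12; AND[min(a, b)] → w = 0.12
R2 (z=89.0): on_target=0.90, downhill=0.88; AND[min(a, b)] → w = 0.88
R3 (z=14.0): downhill=0.88, ¬over=1−0.12=0.88; AND[min(a, b)] → w = 0.88
Weighted average = (0.12·44.0 + 0.88·89.0 + 0.88·14.0) / (0.12 + 0.88 + 0.88)
  = 95.9200 / 1.8800 = 51.021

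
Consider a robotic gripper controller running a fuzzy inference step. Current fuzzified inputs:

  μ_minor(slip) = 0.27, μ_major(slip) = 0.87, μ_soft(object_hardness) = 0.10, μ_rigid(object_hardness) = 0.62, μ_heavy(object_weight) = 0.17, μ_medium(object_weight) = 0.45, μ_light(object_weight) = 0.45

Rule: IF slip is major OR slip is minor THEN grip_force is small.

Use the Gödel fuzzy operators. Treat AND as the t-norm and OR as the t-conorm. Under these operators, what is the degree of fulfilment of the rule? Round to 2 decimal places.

firing strength: major=0.87, minor=0.27; OR[max(a, b)] → w = 0.87

0.87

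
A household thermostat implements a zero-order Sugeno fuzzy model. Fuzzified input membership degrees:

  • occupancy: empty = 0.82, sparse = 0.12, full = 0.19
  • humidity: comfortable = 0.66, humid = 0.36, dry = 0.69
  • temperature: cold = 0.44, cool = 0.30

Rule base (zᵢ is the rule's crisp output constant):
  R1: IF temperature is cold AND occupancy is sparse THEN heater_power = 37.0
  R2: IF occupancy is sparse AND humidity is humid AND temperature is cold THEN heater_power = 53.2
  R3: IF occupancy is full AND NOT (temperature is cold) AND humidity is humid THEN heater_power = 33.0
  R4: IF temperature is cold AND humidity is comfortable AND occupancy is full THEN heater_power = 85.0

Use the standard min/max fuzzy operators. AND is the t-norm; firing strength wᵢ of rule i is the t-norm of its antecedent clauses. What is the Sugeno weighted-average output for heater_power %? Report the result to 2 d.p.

R1 (z=37.0): cold=0.44, sparse=0.12; AND[min(a, b)] → w = 0.12
R2 (z=53.2): sparse=0.12, humid=0.36, cold=0.44; AND[min(a, b)] → w = 0.12
R3 (z=33.0): full=0.19, ¬cold=1−0.44=0.56, humid=0.36; AND[min(a, b)] → w = 0.19
R4 (z=85.0): cold=0.44, comfortable=0.66, full=0.19; AND[min(a, b)] → w = 0.19
Weighted average = (0.12·37.0 + 0.12·53.2 + 0.19·33.0 + 0.19·85.0) / (0.12 + 0.12 + 0.19 + 0.19)
  = 33.2440 / 0.6200 = 53.62

53.62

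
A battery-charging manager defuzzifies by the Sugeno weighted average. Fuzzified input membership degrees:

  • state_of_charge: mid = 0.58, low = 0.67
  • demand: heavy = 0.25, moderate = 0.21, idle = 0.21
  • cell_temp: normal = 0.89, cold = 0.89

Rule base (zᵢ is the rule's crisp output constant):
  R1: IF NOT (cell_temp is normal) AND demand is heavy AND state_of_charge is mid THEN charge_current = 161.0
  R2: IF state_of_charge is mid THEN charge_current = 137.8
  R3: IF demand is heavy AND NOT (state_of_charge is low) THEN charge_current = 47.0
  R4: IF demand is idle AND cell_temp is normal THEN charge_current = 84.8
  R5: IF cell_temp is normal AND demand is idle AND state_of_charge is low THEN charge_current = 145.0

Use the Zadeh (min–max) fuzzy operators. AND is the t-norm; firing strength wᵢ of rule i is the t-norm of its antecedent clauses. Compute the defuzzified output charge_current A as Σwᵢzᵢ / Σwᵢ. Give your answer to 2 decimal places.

R1 (z=161.0): ¬normal=1−0.89=0.11, heavy=0.25, mid=0.58; AND[min(a, b)] → w = 0.11
R2 (z=137.8): mid=0.58 → w = 0.58
R3 (z=47.0): heavy=0.25, ¬low=1−0.67=0.33; AND[min(a, b)] → w = 0.25
R4 (z=84.8): idle=0.21, normal=0.89; AND[min(a, b)] → w = 0.21
R5 (z=145.0): normal=0.89, idle=0.21, low=0.67; AND[min(a, b)] → w = 0.21
Weighted average = (0.11·161.0 + 0.58·137.8 + 0.25·47.0 + 0.21·84.8 + 0.21·145.0) / (0.11 + 0.58 + 0.25 + 0.21 + 0.21)
  = 157.6420 / 1.3600 = 115.91

115.91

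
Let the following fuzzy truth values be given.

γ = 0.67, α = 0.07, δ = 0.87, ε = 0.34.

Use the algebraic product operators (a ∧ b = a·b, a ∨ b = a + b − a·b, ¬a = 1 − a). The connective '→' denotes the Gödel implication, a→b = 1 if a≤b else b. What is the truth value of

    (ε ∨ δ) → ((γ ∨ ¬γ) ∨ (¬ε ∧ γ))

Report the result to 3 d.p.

ε ∨ δ = a + b − a·b on (0.3400, 0.8700) = 0.9142
¬γ = 1 − 0.6700 = 0.3300
γ ∨ ¬γ = a + b − a·b on (0.6700, 0.3300) = 0.7789
¬ε = 1 − 0.3400 = 0.6600
¬ε ∧ γ = a·b on (0.6600, 0.6700) = 0.4422
(γ ∨ ¬γ) ∨ (¬ε ∧ γ) = a + b − a·b on (0.7789, 0.4422) = 0.8767
(ε ∨ δ) → ((γ ∨ ¬γ) ∨ (¬ε ∧ γ))  [Gödel: 1 if a≤b else b] with a=0.9142, b=0.8767 → 0.8767

0.877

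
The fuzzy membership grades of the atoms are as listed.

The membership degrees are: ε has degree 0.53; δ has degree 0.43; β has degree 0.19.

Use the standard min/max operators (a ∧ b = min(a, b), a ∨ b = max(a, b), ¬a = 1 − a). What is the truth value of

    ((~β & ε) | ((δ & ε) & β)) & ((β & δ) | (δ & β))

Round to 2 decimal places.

0.19

~β = 1 − 0.19 = 0.81
~β & ε = min(a, b) on (0.81, 0.53) = 0.53
δ & ε = min(a, b) on (0.43, 0.53) = 0.43
(δ & ε) & β = min(a, b) on (0.43, 0.19) = 0.19
(~β & ε) | ((δ & ε) & β) = max(a, b) on (0.53, 0.19) = 0.53
β & δ = min(a, b) on (0.19, 0.43) = 0.19
δ & β = min(a, b) on (0.43, 0.19) = 0.19
(β & δ) | (δ & β) = max(a, b) on (0.19, 0.19) = 0.19
((~β & ε) | ((δ & ε) & β)) & ((β & δ) | (δ & β)) = min(a, b) on (0.53, 0.19) = 0.19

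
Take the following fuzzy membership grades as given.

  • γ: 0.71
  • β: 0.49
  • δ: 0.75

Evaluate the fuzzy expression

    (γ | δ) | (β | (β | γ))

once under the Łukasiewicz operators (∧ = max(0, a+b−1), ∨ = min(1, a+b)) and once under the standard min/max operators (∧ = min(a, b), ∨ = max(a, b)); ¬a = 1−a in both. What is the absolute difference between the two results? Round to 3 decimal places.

0.250

Under Łukasiewicz:
  γ | δ = min(1, a+b) on (0.71, 0.75) = 1.00
  β | γ = min(1, a+b) on (0.49, 0.71) = 1.00
  β | (β | γ) = min(1, a+b) on (0.49, 1.00) = 1.00
  (γ | δ) | (β | (β | γ)) = min(1, a+b) on (1.00, 1.00) = 1.00
  → value = 1.0000
Under standard min/max:
  γ | δ = max(a, b) on (0.71, 0.75) = 0.75
  β | γ = max(a, b) on (0.49, 0.71) = 0.71
  β | (β | γ) = max(a, b) on (0.49, 0.71) = 0.71
  (γ | δ) | (β | (β | γ)) = max(a, b) on (0.75, 0.71) = 0.75
  → value = 0.7500
|1.0000 − 0.7500| = 0.250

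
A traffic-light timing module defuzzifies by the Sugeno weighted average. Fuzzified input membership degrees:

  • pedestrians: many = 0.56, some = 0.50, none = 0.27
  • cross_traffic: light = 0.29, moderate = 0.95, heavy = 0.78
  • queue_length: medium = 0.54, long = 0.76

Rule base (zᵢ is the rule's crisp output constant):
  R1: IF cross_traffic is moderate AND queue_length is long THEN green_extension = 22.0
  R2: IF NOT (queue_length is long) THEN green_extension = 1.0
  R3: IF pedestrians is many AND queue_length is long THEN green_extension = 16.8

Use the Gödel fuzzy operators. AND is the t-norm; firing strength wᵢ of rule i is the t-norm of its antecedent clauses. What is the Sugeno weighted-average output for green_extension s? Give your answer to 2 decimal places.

16.90

R1 (z=22.0): moderate=0.95, long=0.76; AND[min(a, b)] → w = 0.76
R2 (z=1.0): ¬long=1−0.76=0.24 → w = 0.24
R3 (z=16.8): many=0.56, long=0.76; AND[min(a, b)] → w = 0.56
Weighted average = (0.76·22.0 + 0.24·1.0 + 0.56·16.8) / (0.76 + 0.24 + 0.56)
  = 26.3680 / 1.5600 = 16.90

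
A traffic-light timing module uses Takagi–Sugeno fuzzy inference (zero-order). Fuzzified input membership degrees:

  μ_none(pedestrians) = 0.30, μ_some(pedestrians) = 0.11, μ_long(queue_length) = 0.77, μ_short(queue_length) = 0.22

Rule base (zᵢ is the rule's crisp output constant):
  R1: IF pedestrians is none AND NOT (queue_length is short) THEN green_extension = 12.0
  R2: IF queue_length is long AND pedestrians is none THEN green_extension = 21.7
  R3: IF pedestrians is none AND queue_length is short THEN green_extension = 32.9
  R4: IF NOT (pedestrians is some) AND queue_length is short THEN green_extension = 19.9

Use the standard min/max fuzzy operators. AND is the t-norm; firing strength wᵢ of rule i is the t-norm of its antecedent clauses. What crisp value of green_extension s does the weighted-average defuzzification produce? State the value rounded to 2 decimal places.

20.89

R1 (z=12.0): none=0.30, ¬short=1−0.22=0.78; AND[min(a, b)] → w = 0.30
R2 (z=21.7): long=0.77, none=0.30; AND[min(a, b)] → w = 0.30
R3 (z=32.9): none=0.30, short=0.22; AND[min(a, b)] → w = 0.22
R4 (z=19.9): ¬some=1−0.11=0.89, short=0.22; AND[min(a, b)] → w = 0.22
Weighted average = (0.30·12.0 + 0.30·21.7 + 0.22·32.9 + 0.22·19.9) / (0.30 + 0.30 + 0.22 + 0.22)
  = 21.7260 / 1.0400 = 20.89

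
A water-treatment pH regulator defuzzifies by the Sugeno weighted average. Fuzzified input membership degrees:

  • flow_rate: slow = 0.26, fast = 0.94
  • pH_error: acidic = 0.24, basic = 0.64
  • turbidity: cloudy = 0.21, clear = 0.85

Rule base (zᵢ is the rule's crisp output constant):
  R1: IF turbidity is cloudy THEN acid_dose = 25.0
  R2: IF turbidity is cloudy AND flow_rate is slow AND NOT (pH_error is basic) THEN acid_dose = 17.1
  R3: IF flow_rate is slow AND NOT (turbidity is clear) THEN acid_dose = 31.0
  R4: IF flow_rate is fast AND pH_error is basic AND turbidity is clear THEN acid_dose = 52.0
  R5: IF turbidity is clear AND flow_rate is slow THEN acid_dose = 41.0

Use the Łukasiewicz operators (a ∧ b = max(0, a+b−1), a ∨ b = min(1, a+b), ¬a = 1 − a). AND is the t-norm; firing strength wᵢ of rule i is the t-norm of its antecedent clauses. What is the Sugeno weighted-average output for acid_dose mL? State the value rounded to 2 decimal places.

R1 (z=25.0): cloudy=0.21 → w = 0.21
R2 (z=17.1): cloudy=0.21, slow=0.26, ¬basic=1−0.64=0.36; AND[max(0, a+b−1)] → w = 0.00
R3 (z=31.0): slow=0.26, ¬clear=1−0.85=0.15; AND[max(0, a+b−1)] → w = 0.00
R4 (z=52.0): fast=0.94, basic=0.64, clear=0.85; AND[max(0, a+b−1)] → w = 0.43
R5 (z=41.0): clear=0.85, slow=0.26; AND[max(0, a+b−1)] → w = 0.11
Weighted average = (0.21·25.0 + 0.00·17.1 + 0.00·31.0 + 0.43·52.0 + 0.11·41.0) / (0.21 + 0.00 + 0.00 + 0.43 + 0.11)
  = 32.1200 / 0.7500 = 42.83

42.83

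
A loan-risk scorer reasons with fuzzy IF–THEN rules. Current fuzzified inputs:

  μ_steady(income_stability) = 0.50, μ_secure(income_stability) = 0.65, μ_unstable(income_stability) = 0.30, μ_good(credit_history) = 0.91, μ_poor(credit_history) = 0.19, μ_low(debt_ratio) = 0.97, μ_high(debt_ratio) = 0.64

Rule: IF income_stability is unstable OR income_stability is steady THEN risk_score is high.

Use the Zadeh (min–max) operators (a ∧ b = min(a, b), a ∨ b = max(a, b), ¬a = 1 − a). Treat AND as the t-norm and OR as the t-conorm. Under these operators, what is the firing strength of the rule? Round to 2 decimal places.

firing strength: unstable=0.30, steady=0.50; OR[max(a, b)] → w = 0.50

0.50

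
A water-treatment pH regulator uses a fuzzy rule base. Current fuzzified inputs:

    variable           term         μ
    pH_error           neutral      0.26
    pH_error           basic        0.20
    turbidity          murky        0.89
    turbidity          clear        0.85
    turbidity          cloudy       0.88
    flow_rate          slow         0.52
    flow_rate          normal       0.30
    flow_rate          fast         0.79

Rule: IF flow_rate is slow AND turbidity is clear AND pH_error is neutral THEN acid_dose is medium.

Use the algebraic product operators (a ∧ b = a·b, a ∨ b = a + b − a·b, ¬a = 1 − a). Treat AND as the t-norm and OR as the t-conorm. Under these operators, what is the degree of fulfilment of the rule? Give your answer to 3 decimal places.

firing strength: slow=0.52, clear=0.85, neutral=0.26; AND[a·b] → w = 0.1149

0.115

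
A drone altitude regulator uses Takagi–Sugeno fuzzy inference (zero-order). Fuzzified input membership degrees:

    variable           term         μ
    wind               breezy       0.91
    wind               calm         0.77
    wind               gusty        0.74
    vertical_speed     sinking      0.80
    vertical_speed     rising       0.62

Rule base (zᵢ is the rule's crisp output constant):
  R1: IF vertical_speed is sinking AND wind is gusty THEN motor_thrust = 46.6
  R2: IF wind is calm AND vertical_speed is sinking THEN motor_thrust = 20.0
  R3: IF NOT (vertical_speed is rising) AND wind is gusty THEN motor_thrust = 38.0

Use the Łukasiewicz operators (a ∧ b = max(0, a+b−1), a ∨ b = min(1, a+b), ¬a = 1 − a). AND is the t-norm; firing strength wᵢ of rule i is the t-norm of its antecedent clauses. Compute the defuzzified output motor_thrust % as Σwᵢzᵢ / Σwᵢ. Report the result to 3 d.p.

R1 (z=46.6): sinking=0.80, gusty=0.74; AND[max(0, a+b−1)] → w = 0.54
R2 (z=20.0): calm=0.77, sinking=0.80; AND[max(0, a+b−1)] → w = 0.57
R3 (z=38.0): ¬rising=1−0.62=0.38, gusty=0.74; AND[max(0, a+b−1)] → w = 0.12
Weighted average = (0.54·46.6 + 0.57·20.0 + 0.12·38.0) / (0.54 + 0.57 + 0.12)
  = 41.1240 / 1.2300 = 33.434

33.434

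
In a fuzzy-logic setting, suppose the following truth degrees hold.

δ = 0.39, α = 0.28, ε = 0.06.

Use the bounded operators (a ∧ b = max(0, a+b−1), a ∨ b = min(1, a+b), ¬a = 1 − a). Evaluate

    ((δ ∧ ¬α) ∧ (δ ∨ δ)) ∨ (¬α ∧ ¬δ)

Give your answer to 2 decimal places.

¬α = 1 − 0.28 = 0.72
δ ∧ ¬α = max(0, a+b−1) on (0.39, 0.72) = 0.11
δ ∨ δ = min(1, a+b) on (0.39, 0.39) = 0.78
(δ ∧ ¬α) ∧ (δ ∨ δ) = max(0, a+b−1) on (0.11, 0.78) = 0.00
¬α = 1 − 0.28 = 0.72
¬δ = 1 − 0.39 = 0.61
¬α ∧ ¬δ = max(0, a+b−1) on (0.72, 0.61) = 0.33
((δ ∧ ¬α) ∧ (δ ∨ δ)) ∨ (¬α ∧ ¬δ) = min(1, a+b) on (0.00, 0.33) = 0.33

0.33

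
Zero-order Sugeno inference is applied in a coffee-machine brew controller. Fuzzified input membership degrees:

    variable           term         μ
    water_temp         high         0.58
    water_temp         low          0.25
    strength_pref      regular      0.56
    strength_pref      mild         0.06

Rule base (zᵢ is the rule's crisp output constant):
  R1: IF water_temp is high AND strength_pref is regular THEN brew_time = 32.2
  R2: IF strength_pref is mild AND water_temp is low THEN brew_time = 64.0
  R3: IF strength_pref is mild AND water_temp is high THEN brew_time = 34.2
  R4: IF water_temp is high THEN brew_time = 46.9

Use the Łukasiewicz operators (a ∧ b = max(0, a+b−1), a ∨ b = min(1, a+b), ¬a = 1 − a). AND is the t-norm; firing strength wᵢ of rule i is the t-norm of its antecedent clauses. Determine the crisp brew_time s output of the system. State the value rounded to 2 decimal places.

44.04

R1 (z=32.2): high=0.58, regular=0.56; AND[max(0, a+b−1)] → w = 0.14
R2 (z=64.0): mild=0.06, low=0.25; AND[max(0, a+b−1)] → w = 0.00
R3 (z=34.2): mild=0.06, high=0.58; AND[max(0, a+b−1)] → w = 0.00
R4 (z=46.9): high=0.58 → w = 0.58
Weighted average = (0.14·32.2 + 0.00·64.0 + 0.00·34.2 + 0.58·46.9) / (0.14 + 0.00 + 0.00 + 0.58)
  = 31.7100 / 0.7200 = 44.04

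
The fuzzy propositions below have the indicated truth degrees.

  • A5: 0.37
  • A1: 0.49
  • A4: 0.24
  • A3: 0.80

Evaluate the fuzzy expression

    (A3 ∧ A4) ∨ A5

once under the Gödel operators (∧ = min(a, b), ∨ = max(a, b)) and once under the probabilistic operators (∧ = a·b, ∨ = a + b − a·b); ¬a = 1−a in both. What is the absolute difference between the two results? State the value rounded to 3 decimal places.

Under Gödel:
  A3 ∧ A4 = min(a, b) on (0.80, 0.24) = 0.24
  (A3 ∧ A4) ∨ A5 = max(a, b) on (0.24, 0.37) = 0.37
  → value = 0.3700
Under probabilistic:
  A3 ∧ A4 = a·b on (0.8000, 0.2400) = 0.1920
  (A3 ∧ A4) ∨ A5 = a + b − a·b on (0.1920, 0.3700) = 0.4910
  → value = 0.4910
|0.3700 − 0.4910| = 0.121

0.121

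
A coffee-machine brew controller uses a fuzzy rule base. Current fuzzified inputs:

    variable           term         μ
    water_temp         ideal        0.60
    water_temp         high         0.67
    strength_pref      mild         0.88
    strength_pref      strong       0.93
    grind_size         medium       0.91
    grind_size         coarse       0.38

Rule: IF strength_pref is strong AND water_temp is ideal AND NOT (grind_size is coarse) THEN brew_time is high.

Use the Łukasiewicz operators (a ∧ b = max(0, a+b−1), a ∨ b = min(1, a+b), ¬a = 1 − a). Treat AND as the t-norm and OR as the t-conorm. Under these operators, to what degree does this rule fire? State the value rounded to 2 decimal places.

firing strength: strong=0.93, ideal=0.60, ¬coarse=1−0.38=0.62; AND[max(0, a+b−1)] → w = 0.15

0.15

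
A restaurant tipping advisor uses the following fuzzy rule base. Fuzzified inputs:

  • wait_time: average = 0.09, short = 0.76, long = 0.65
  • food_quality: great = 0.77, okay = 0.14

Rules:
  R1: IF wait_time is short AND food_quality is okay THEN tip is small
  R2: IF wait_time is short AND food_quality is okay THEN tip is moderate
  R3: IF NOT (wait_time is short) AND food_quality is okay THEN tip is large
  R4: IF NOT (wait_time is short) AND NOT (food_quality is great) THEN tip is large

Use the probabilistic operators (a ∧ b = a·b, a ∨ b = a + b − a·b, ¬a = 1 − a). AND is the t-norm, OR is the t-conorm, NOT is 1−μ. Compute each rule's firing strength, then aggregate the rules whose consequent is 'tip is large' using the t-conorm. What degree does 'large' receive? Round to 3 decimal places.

R1: short=0.76, okay=0.14; AND[a·b] → w = 0.1064
R2: short=0.76, okay=0.14; AND[a·b] → w = 0.1064
R3: ¬short=1−0.76=0.24, okay=0.14; AND[a·b] → w = 0.0336
R4: ¬short=1−0.76=0.24, ¬great=1−0.77=0.23; AND[a·b] → w = 0.0552
Rules with consequent 'large': {R3, R4} → strengths 0.0336, 0.0552
Aggregate via t-conorm [a + b − a·b]: 0.0869

0.087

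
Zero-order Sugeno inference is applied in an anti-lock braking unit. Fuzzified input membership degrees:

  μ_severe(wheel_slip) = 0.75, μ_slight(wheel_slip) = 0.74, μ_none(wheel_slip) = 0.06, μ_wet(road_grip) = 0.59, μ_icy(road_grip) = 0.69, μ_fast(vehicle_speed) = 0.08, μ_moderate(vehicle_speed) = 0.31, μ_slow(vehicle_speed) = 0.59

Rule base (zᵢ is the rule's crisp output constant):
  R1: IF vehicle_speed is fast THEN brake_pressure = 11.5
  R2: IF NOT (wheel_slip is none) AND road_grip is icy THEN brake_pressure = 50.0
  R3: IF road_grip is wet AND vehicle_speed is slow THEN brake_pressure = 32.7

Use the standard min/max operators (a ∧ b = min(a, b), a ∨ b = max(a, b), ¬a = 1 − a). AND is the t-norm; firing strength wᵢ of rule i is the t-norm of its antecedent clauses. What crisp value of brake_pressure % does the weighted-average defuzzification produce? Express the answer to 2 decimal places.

40.23

R1 (z=11.5): fast=0.08 → w = 0.08
R2 (z=50.0): ¬none=1−0.06=0.94, icy=0.69; AND[min(a, b)] → w = 0.69
R3 (z=32.7): wet=0.59, slow=0.59; AND[min(a, b)] → w = 0.59
Weighted average = (0.08·11.5 + 0.69·50.0 + 0.59·32.7) / (0.08 + 0.69 + 0.59)
  = 54.7130 / 1.3600 = 40.23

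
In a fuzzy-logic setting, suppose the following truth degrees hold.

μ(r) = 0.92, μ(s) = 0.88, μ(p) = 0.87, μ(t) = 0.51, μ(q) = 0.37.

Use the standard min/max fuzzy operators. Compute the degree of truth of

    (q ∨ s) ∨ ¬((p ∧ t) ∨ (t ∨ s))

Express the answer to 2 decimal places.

q ∨ s = max(a, b) on (0.37, 0.88) = 0.88
p ∧ t = min(a, b) on (0.87, 0.51) = 0.51
t ∨ s = max(a, b) on (0.51, 0.88) = 0.88
(p ∧ t) ∨ (t ∨ s) = max(a, b) on (0.51, 0.88) = 0.88
¬((p ∧ t) ∨ (t ∨ s)) = 1 − 0.88 = 0.12
(q ∨ s) ∨ ¬((p ∧ t) ∨ (t ∨ s)) = max(a, b) on (0.88, 0.12) = 0.88

0.88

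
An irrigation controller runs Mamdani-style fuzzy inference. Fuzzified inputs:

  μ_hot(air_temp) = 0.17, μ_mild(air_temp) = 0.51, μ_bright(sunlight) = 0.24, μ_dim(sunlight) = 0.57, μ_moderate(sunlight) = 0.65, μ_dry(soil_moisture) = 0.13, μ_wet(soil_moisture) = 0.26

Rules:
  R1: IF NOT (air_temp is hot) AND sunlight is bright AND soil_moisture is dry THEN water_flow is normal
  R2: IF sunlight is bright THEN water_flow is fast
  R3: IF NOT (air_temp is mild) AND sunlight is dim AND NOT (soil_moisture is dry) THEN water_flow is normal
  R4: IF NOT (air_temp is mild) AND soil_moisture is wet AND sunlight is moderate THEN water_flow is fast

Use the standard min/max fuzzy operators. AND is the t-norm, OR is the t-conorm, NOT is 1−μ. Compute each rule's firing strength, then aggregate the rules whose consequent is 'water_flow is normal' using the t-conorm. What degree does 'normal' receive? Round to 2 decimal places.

0.49

R1: ¬hot=1−0.17=0.83, bright=0.24, dry=0.13; AND[min(a, b)] → w = 0.13
R2: bright=0.24 → w = 0.24
R3: ¬mild=1−0.51=0.49, dim=0.57, ¬dry=1−0.13=0.87; AND[min(a, b)] → w = 0.49
R4: ¬mild=1−0.51=0.49, wet=0.26, moderate=0.65; AND[min(a, b)] → w = 0.26
Rules with consequent 'normal': {R1, R3} → strengths 0.13, 0.49
Aggregate via t-conorm [max(a, b)]: 0.49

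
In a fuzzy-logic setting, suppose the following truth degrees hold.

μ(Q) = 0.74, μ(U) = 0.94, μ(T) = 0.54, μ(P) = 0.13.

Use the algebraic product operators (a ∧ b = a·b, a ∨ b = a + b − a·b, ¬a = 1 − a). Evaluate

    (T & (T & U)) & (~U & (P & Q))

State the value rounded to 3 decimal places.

0.002

T & U = a·b on (0.5400, 0.9400) = 0.5076
T & (T & U) = a·b on (0.5400, 0.5076) = 0.2741
~U = 1 − 0.9400 = 0.0600
P & Q = a·b on (0.1300, 0.7400) = 0.0962
~U & (P & Q) = a·b on (0.0600, 0.0962) = 0.0058
(T & (T & U)) & (~U & (P & Q)) = a·b on (0.2741, 0.0058) = 0.0016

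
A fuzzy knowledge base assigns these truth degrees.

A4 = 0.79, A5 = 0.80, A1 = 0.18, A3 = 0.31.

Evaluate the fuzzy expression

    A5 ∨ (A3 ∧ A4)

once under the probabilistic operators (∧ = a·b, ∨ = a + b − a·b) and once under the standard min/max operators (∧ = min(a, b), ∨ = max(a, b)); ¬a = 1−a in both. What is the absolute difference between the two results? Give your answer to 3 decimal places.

0.049

Under probabilistic:
  A3 ∧ A4 = a·b on (0.3100, 0.7900) = 0.2449
  A5 ∨ (A3 ∧ A4) = a + b − a·b on (0.8000, 0.2449) = 0.8490
  → value = 0.8490
Under standard min/max:
  A3 ∧ A4 = min(a, b) on (0.31, 0.79) = 0.31
  A5 ∨ (A3 ∧ A4) = max(a, b) on (0.80, 0.31) = 0.80
  → value = 0.8000
|0.8490 − 0.8000| = 0.049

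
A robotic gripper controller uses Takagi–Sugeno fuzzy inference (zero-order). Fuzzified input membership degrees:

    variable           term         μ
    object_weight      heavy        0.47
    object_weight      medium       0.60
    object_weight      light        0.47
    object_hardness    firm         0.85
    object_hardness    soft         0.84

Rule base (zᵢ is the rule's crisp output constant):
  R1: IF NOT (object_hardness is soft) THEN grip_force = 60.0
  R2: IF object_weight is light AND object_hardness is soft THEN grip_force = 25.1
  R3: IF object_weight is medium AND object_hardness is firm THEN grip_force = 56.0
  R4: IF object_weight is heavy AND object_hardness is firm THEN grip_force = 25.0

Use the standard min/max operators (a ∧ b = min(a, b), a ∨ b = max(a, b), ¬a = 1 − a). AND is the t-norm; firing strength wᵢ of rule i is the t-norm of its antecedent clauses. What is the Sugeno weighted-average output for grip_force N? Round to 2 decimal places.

39.26

R1 (z=60.0): ¬soft=1−0.84=0.16 → w = 0.16
R2 (z=25.1): light=0.47, soft=0.84; AND[min(a, b)] → w = 0.47
R3 (z=56.0): medium=0.60, firm=0.85; AND[min(a, b)] → w = 0.60
R4 (z=25.0): heavy=0.47, firm=0.85; AND[min(a, b)] → w = 0.47
Weighted average = (0.16·60.0 + 0.47·25.1 + 0.60·56.0 + 0.47·25.0) / (0.16 + 0.47 + 0.60 + 0.47)
  = 66.7470 / 1.7000 = 39.26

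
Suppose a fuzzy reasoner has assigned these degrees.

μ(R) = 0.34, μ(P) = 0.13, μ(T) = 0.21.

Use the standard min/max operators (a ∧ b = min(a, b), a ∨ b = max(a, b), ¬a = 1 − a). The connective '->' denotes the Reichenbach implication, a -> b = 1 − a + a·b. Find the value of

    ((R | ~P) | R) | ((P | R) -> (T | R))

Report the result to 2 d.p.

~P = 1 − 0.13 = 0.87
R | ~P = max(a, b) on (0.34, 0.87) = 0.87
(R | ~P) | R = max(a, b) on (0.87, 0.34) = 0.87
P | R = max(a, b) on (0.13, 0.34) = 0.34
T | R = max(a, b) on (0.21, 0.34) = 0.34
(P | R) -> (T | R)  [Reichenbach: 1 − a + a·b] with a=0.34, b=0.34 → 0.78
((R | ~P) | R) | ((P | R) -> (T | R)) = max(a, b) on (0.87, 0.78) = 0.87

0.87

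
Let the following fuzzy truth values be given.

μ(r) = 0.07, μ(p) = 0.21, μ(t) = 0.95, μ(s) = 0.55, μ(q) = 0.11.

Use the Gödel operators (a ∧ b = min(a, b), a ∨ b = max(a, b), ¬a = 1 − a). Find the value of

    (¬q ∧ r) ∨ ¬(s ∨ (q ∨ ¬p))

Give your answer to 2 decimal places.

¬q = 1 − 0.11 = 0.89
¬q ∧ r = min(a, b) on (0.89, 0.07) = 0.07
¬p = 1 − 0.21 = 0.79
q ∨ ¬p = max(a, b) on (0.11, 0.79) = 0.79
s ∨ (q ∨ ¬p) = max(a, b) on (0.55, 0.79) = 0.79
¬(s ∨ (q ∨ ¬p)) = 1 − 0.79 = 0.21
(¬q ∧ r) ∨ ¬(s ∨ (q ∨ ¬p)) = max(a, b) on (0.07, 0.21) = 0.21

0.21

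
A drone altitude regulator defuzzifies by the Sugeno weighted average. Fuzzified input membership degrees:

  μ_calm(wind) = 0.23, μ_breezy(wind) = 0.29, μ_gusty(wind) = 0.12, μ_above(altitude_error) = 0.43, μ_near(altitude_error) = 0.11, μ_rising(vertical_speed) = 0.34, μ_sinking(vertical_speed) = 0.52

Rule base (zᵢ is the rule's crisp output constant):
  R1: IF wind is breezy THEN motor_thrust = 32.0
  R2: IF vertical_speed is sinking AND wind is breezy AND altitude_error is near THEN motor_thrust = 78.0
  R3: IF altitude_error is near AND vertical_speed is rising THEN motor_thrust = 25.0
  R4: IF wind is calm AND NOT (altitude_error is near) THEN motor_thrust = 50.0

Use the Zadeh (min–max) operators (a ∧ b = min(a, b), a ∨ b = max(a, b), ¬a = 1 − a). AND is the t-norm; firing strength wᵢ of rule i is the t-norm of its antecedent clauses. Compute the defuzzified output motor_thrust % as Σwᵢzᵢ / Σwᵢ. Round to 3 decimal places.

R1 (z=32.0): breezy=0.29 → w = 0.29
R2 (z=78.0): sinking=0.52, breezy=0.29, near=0.11; AND[min(a, b)] → w = 0.11
R3 (z=25.0): near=0.11, rising=0.34; AND[min(a, b)] → w = 0.11
R4 (z=50.0): calm=0.23, ¬near=1−0.11=0.89; AND[min(a, b)] → w = 0.23
Weighted average = (0.29·32.0 + 0.11·78.0 + 0.11·25.0 + 0.23·50.0) / (0.29 + 0.11 + 0.11 + 0.23)
  = 32.1100 / 0.7400 = 43.392

43.392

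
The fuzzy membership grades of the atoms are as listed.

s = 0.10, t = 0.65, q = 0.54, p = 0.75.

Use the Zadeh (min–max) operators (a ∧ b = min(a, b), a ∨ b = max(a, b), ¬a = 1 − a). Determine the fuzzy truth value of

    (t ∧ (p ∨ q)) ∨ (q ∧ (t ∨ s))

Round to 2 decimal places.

p ∨ q = max(a, b) on (0.75, 0.54) = 0.75
t ∧ (p ∨ q) = min(a, b) on (0.65, 0.75) = 0.65
t ∨ s = max(a, b) on (0.65, 0.10) = 0.65
q ∧ (t ∨ s) = min(a, b) on (0.54, 0.65) = 0.54
(t ∧ (p ∨ q)) ∨ (q ∧ (t ∨ s)) = max(a, b) on (0.65, 0.54) = 0.65

0.65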